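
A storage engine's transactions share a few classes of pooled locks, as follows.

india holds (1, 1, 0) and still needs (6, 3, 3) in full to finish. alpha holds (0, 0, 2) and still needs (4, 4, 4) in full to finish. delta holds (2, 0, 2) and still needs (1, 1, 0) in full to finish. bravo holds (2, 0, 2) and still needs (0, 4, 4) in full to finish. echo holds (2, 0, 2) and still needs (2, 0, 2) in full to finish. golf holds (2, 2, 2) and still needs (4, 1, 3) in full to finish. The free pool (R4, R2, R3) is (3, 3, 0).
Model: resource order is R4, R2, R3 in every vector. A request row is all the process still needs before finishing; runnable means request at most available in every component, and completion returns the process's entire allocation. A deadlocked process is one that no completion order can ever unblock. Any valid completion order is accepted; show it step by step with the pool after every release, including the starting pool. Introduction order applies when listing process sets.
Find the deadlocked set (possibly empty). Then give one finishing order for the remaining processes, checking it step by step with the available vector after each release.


Nothing here is deadlocked.
Key observation: the pool covers delta at once, and every later process fits after earlier releases.
One completion order for the rest: delta, echo, golf, bravo, india, alpha. Check, step by step:
  pool = (3, 3, 0)
  run delta (needs (1, 1, 0), free (3, 3, 0)); after release of (2, 0, 2) the pool is (5, 3, 2)
  run echo (needs (2, 0, 2), free (5, 3, 2)); after release of (2, 0, 2) the pool is (7, 3, 4)
  run golf (needs (4, 1, 3), free (7, 3, 4)); after release of (2, 2, 2) the pool is (9, 5, 6)
  run bravo (needs (0, 4, 4), free (9, 5, 6)); after release of (2, 0, 2) the pool is (11, 5, 8)
  run india (needs (6, 3, 3), free (11, 5, 8)); after release of (1, 1, 0) the pool is (12, 6, 8)
  run alpha (needs (4, 4, 4), free (12, 6, 8)); after release of (0, 0, 2) the pool is (12, 6, 10)


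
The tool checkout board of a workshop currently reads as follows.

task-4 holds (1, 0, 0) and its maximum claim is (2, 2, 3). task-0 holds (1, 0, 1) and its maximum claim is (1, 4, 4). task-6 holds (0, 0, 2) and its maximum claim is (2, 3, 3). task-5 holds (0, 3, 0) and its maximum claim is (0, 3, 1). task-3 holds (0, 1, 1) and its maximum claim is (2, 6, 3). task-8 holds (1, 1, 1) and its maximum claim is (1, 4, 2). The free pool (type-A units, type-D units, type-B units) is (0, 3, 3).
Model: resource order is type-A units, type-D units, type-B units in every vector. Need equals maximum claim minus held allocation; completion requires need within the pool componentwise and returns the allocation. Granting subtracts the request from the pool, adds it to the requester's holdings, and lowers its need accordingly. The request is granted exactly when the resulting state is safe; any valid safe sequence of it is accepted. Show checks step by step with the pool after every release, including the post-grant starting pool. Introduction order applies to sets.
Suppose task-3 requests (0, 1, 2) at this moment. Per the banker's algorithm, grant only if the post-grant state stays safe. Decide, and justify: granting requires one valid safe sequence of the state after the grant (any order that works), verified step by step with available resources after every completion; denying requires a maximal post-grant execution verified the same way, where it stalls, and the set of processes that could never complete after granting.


DENY. Granting would leave the state unsafe.
Key observation: after task-5, task-8 the pool peaks at (1, 6, 2), and each blocked process is short somewhere: task-4 on type-B units; task-0 on type-B units; task-6 on type-A units; task-3 on type-A units.
On the post-grant state, task-5, task-8 is a maximal run — nothing extends it. Step-by-step check:
  pool = (0, 2, 1)
  run task-5 (needs (0, 0, 1), free (0, 2, 1)); after release of (0, 3, 0) the pool is (0, 5, 1)
  run task-8 (needs (0, 3, 1), free (0, 5, 1)); after release of (1, 1, 1) the pool is (1, 6, 2)
  task-4 still needs (1, 2, 3) but only (1, 6, 2) is free — short on type-B units
  task-0 still needs (0, 4, 3) but only (1, 6, 2) is free — short on type-B units
  task-6 still needs (2, 3, 1) but only (1, 6, 2) is free — short on type-A units
  task-3 still needs (2, 4, 0) but only (1, 6, 2) is free — short on type-A units
Processes that could never finish after the grant: task-4, task-0, task-6 and task-3.


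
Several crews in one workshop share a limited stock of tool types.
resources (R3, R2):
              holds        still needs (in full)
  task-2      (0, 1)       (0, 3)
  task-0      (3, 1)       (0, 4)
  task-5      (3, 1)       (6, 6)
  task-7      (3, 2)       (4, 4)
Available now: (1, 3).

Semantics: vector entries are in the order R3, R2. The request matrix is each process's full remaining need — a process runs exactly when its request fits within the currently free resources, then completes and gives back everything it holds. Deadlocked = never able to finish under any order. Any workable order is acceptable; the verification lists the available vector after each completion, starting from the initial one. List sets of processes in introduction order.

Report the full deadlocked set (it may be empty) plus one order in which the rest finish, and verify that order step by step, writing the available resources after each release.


Nothing here is deadlocked.
Key observation: task-2 fits the free pool immediately, and its release cascades until everyone finishes.
The rest can finish in the order task-2, task-0, task-7, task-5. Walking it through:
  pool = (1, 3)
  task-2 needs (0, 3) <= (1, 3) -> finishes; pool += (0, 1) = (1, 4)
  task-0 needs (0, 4) <= (1, 4) -> finishes; pool += (3, 1) = (4, 5)
  task-7 needs (4, 4) <= (4, 5) -> finishes; pool += (3, 2) = (7, 7)
  task-5 needs (6, 6) <= (7, 7) -> finishes; pool += (3, 1) = (10, 8)


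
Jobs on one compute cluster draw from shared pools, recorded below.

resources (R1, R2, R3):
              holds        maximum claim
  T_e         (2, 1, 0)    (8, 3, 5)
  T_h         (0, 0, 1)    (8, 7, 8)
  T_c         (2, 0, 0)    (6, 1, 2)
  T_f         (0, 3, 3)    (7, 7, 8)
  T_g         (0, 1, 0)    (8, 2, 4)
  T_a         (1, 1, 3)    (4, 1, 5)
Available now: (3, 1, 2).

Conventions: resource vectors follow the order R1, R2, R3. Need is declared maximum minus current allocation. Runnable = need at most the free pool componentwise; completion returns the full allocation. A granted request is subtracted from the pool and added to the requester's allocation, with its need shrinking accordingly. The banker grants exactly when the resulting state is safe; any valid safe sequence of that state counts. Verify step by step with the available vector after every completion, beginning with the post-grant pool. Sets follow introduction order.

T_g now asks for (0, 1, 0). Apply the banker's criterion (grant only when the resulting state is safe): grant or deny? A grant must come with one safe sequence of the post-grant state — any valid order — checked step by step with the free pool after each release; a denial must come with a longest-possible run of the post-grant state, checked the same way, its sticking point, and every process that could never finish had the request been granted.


DENY: after the grant no complete ordering would exist.
Key observation: after T_a, T_c the pool peaks at (6, 1, 5), and each blocked process is short somewhere: T_e on R2; T_h on R1, R2, R3; T_f on R1, R2; T_g on R1.
On the post-grant state, T_a, T_c is a maximal run — nothing extends it. Check, step by step:
  pool = (3, 0, 2)
  T_a needs (3, 0, 2) <= (3, 0, 2) -> finishes; pool += (1, 1, 3) = (4, 1, 5)
  T_c needs (4, 1, 2) <= (4, 1, 5) -> finishes; pool += (2, 0, 0) = (6, 1, 5)
  blocked: T_e wants (6, 2, 5), pool (6, 1, 5) — not enough R2
  blocked: T_h wants (8, 7, 7), pool (6, 1, 5) — not enough R1, R2 and R3
  blocked: T_f wants (7, 4, 5), pool (6, 1, 5) — not enough R1 and R2
  blocked: T_g wants (8, 0, 4), pool (6, 1, 5) — not enough R1
Post-grant, the permanently blocked set is T_e, T_h, T_f and T_g.


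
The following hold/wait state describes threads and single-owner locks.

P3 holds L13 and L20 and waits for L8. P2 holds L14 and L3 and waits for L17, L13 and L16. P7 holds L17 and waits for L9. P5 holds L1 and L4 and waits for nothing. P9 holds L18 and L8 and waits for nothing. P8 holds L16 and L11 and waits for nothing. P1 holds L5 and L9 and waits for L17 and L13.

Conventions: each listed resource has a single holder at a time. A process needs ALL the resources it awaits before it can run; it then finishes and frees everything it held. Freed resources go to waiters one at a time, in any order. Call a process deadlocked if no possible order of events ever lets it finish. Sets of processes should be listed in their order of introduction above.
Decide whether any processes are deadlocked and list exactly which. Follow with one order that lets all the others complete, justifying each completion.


Deadlocked set: P2, P7 and P1.
Key observation: the knot is the closed ring of waits P7 -> P1 -> P7; P2 waits into the deadlock from upstream.
A valid finishing order for the others: P9, P5, P8, P3.
Step-by-step check:
  P9: no waits; runs immediately, freeing L18 and L8
  P5: no waits; runs immediately, freeing L1 and L4
  P8: no waits; runs immediately, freeing L16 and L11
  P3 waits on L8 — all released -> runs and releases L13 and L20


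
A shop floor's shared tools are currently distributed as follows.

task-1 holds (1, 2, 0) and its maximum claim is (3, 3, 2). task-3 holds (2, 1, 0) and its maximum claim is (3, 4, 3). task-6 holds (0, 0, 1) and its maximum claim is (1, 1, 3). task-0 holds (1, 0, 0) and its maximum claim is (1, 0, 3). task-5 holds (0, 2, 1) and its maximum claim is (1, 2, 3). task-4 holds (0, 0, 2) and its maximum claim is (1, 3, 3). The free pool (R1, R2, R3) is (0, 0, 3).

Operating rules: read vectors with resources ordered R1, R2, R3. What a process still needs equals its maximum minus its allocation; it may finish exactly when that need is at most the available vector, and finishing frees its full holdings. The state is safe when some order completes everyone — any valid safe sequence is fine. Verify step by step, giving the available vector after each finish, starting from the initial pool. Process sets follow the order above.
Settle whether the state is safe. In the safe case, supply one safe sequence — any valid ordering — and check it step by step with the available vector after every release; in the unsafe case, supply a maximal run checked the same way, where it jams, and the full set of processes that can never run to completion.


The state is UNSAFE.
Key observation: after task-0, task-5, task-6 the pool peaks at (1, 2, 5), and each blocked process is short somewhere: task-1 on R1; task-3 on R2; task-4 on R2.
The run task-0, task-5, task-6 cannot be extended any further. Verifying each step:
  pool = (0, 0, 3)
  run task-0 (needs (0, 0, 3), free (0, 0, 3)); after release of (1, 0, 0) the pool is (1, 0, 3)
  run task-5 (needs (1, 0, 2), free (1, 0, 3)); after release of (0, 2, 1) the pool is (1, 2, 4)
  run task-6 (needs (1, 1, 2), free (1, 2, 4)); after release of (0, 0, 1) the pool is (1, 2, 5)
  task-1 still needs (2, 1, 2) but only (1, 2, 5) is free — short on R1
  task-3 still needs (1, 3, 3) but only (1, 2, 5) is free — short on R2
  task-4 still needs (1, 3, 1) but only (1, 2, 5) is free — short on R2
Never able to finish: task-1, task-3 and task-4.


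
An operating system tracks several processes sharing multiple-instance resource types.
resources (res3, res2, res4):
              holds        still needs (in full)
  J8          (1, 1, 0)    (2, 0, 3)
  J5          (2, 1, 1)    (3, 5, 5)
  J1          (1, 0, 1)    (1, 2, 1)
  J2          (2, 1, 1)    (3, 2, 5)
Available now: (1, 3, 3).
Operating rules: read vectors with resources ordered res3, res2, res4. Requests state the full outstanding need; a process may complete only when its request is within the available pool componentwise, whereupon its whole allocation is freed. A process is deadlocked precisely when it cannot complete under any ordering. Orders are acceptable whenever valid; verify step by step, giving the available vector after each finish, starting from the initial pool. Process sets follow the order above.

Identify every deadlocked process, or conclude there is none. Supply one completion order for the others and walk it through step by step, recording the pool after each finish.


Deadlocked set: J5 and J2.
Key observation: J1, J8 can finish, but then (3, 4, 4) is all there is, and the blocked group's res4 demands exceed it.
One completion order for the rest: J1, J8. Check, step by step:
  pool = (1, 3, 3)
  run J1 (needs (1, 2, 1), free (1, 3, 3)); after release of (1, 0, 1) the pool is (2, 3, 4)
  run J8 (needs (2, 0, 3), free (2, 3, 4)); after release of (1, 1, 0) the pool is (3, 4, 4)
The blocked processes can never fit:
  J5 cannot run: need (3, 5, 5) vs free (3, 4, 4) (insufficient res2 and res4)
  J2 cannot run: need (3, 2, 5) vs free (3, 4, 4) (insufficient res4)


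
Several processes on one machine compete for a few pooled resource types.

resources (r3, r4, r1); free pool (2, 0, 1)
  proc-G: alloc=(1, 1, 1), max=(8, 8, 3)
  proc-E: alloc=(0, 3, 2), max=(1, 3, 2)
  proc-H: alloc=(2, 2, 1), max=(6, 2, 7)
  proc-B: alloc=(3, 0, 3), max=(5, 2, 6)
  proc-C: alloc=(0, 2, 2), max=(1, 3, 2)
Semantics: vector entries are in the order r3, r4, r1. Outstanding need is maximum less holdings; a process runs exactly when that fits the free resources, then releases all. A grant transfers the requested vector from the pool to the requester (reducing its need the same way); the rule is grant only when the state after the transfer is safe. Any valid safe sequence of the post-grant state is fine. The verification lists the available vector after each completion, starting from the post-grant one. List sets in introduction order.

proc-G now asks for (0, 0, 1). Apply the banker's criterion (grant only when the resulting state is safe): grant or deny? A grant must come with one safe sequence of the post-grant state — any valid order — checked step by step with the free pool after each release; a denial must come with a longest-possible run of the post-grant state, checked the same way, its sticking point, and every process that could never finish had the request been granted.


GRANT. The post-grant state is safe; one safe sequence: proc-E, proc-C, proc-B, proc-H, proc-G.
Key observation: with (2, 0, 0) left after the transfer, proc-E can run at once — the state stays safe.
Check on the post-grant state, step by step:
  pool = (2, 0, 0)
  proc-E needs (1, 0, 0) <= (2, 0, 0) -> finishes; pool += (0, 3, 2) = (2, 3, 2)
  proc-C needs (1, 1, 0) <= (2, 3, 2) -> finishes; pool += (0, 2, 2) = (2, 5, 4)
  proc-B needs (2, 2, 3) <= (2, 5, 4) -> finishes; pool += (3, 0, 3) = (5, 5, 7)
  proc-H needs (4, 0, 6) <= (5, 5, 7) -> finishes; pool += (2, 2, 1) = (7, 7, 8)
  proc-G needs (7, 7, 1) <= (7, 7, 8) -> finishes; pool += (1, 1, 2) = (8, 8, 10)


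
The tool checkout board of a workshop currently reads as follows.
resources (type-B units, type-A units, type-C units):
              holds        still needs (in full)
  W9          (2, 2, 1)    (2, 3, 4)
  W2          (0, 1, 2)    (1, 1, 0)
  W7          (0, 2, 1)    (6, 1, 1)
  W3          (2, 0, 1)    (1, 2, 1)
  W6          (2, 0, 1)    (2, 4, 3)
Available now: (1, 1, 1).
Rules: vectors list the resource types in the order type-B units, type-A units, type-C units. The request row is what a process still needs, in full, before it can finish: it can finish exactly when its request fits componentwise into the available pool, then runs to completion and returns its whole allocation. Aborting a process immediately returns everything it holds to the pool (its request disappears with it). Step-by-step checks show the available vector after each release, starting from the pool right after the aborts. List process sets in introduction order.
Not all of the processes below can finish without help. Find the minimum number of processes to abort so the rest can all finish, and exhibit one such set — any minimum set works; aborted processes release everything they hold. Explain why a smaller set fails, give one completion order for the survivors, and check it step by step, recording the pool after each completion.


Minimum abort set: W7.
Key observation: the returned (0, 2, 1) from W7 is what brings W6 — unrunnable before, under any order — into play at step 3.
Why nothing smaller works: aborting no one leaves the state deadlocked as given.
One survivor order: W3, W2, W6, W9. Verifying each step (post-abort pool first):
  pool = (1, 3, 2)
  W3 needs (1, 2, 1) <= (1, 3, 2) -> finishes; pool += (2, 0, 1) = (3, 3, 3)
  W2 needs (1, 1, 0) <= (3, 3, 3) -> finishes; pool += (0, 1, 2) = (3, 4, 5)
  W6 needs (2, 4, 3) <= (3, 4, 5) -> finishes; pool += (2, 0, 1) = (5, 4, 6)
  W9 needs (2, 3, 4) <= (5, 4, 6) -> finishes; pool += (2, 2, 1) = (7, 6, 7)


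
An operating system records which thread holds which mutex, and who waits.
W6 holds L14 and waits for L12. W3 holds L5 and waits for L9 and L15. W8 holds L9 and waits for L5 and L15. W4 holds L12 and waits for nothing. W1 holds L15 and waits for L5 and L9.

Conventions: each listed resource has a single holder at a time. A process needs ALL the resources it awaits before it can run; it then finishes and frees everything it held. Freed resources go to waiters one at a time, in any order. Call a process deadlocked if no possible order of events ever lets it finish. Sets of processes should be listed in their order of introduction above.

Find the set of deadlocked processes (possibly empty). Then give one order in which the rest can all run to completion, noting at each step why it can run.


The deadlocked set is W3, W8 and W1.
Key observation: the wait chain closes on itself along W3 -> W8 -> W3; W1 is caught in further circular waits.
One completion order for the rest: W4, W6.
Walking it through:
  W4: no waits; runs immediately, freeing L12
  W6 waits on L12 — all released -> runs and releases L14


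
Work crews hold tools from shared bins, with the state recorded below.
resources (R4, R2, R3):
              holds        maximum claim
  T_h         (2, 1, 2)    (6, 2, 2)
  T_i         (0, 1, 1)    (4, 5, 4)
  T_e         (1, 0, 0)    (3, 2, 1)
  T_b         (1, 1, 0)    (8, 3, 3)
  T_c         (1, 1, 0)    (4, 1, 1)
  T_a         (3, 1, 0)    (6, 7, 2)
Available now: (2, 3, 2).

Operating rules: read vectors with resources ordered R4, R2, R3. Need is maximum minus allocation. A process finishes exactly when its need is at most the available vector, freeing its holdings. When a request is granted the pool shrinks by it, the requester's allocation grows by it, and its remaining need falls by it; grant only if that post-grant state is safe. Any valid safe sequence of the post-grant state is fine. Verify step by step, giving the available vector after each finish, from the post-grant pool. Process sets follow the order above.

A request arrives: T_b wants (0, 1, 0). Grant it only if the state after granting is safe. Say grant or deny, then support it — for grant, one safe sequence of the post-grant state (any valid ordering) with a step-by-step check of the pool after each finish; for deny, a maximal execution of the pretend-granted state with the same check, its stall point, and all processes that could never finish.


DENY: after the grant no complete ordering would exist.
Key observation: after T_e, T_c, T_h, T_i the pool peaks at (6, 5, 5), and each blocked process is short somewhere: T_b on R4; T_a on R2.
On the post-grant state, T_e, T_c, T_h, T_i is a maximal run — nothing extends it. Check, step by step:
  pool = (2, 2, 2)
  run T_e (needs (2, 2, 1), free (2, 2, 2)); after release of (1, 0, 0) the pool is (3, 2, 2)
  run T_c (needs (3, 0, 1), free (3, 2, 2)); after release of (1, 1, 0) the pool is (4, 3, 2)
  run T_h (needs (4, 1, 0), free (4, 3, 2)); after release of (2, 1, 2) the pool is (6, 4, 4)
  run T_i (needs (4, 4, 3), free (6, 4, 4)); after release of (0, 1, 1) the pool is (6, 5, 5)
  T_b still needs (7, 1, 3) but only (6, 5, 5) is free — short on R4
  T_a still needs (3, 6, 2) but only (6, 5, 5) is free — short on R2
Had the request been granted, T_b and T_a could never finish.


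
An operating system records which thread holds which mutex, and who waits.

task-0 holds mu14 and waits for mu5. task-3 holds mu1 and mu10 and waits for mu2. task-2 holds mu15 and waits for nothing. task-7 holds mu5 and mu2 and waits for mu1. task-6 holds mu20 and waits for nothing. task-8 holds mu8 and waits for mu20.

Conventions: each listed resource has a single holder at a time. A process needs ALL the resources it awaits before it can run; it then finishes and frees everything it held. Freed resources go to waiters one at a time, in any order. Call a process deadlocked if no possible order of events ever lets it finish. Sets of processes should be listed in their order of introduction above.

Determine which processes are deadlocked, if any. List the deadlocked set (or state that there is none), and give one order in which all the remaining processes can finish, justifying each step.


Deadlocked set: task-0, task-3 and task-7.
Key observation: the wait chain closes on itself along task-7 -> task-3 -> task-7; task-0 waits into the deadlock from upstream.
A valid finishing order for the others: task-6, task-8, task-2.
Walking it through:
  task-6: no waits; runs immediately, freeing mu20
  run task-8 (all its waits — mu20 — are resolved); releases mu8
  task-2: no waits; runs immediately, freeing mu15


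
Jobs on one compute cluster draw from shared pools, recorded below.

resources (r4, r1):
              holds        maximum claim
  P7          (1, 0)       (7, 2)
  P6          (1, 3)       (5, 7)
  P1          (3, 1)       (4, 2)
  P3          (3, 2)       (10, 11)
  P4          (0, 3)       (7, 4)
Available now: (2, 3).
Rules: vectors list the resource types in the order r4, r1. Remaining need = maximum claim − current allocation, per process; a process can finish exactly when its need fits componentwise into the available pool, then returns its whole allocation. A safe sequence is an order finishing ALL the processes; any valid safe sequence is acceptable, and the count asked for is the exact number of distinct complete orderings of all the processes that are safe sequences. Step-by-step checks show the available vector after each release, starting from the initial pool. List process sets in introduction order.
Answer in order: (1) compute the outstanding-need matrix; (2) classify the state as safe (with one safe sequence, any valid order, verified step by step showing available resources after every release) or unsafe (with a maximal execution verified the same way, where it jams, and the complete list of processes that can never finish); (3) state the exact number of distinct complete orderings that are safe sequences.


(1) Need matrix, components ordered r4, r1:
  P7: (6, 2)
  P6: (4, 4)
  P1: (1, 1)
  P3: (7, 9)
  P4: (7, 1)
(2) SAFE. One safe sequence: P1, P6, P7, P4, P3.
Key observation: the order's first zero-slack moment is P6 ((4, 4) needed, (5, 4) free — a requested resource with nothing to spare).
Walking it through:
  pool = (2, 3)
  run P1 (needs (1, 1), free (2, 3)); after release of (3, 1) the pool is (5, 4)
  run P6 (needs (4, 4), free (5, 4)); after release of (1, 3) the pool is (6, 7)
  run P7 (needs (6, 2), free (6, 7)); after release of (1, 0) the pool is (7, 7)
  run P4 (needs (7, 1), free (7, 7)); after release of (0, 3) the pool is (7, 10)
  run P3 (needs (7, 9), free (7, 10)); after release of (3, 2) the pool is (10, 12)
(3) Precisely 1 of the possible complete orderings is a safe sequence.


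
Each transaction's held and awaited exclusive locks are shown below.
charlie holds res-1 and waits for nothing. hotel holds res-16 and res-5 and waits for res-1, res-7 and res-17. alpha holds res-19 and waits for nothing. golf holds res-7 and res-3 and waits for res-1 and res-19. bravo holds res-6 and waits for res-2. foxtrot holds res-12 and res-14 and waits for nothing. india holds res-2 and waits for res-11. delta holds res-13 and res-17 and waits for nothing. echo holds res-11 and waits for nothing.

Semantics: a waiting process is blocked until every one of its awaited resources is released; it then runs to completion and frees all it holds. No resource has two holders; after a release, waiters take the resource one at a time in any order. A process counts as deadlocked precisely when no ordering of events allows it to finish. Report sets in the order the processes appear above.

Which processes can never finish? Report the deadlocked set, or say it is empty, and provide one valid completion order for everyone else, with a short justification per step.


The deadlocked set is empty.
Key observation: the waits form no ring: some process can always run, and its releases unblock the others one by one.
The rest can finish in the order charlie, alpha, foxtrot, delta, golf, echo, india, bravo, hotel.
Check, step by step:
  run charlie (it waits on nothing); releases res-1
  run alpha (it waits on nothing); releases res-19
  run foxtrot (it waits on nothing); releases res-12 and res-14
  run delta (it waits on nothing); releases res-13 and res-17
  golf: everything it awaited (res-1 and res-19) is free; runs, freeing res-7 and res-3
  run echo (it waits on nothing); releases res-11
  india: everything it awaited (res-11) is free; runs, freeing res-2
  bravo: everything it awaited (res-2) is free; runs, freeing res-6
  hotel: everything it awaited (res-1, res-7 and res-17) is free; runs, freeing res-16 and res-5


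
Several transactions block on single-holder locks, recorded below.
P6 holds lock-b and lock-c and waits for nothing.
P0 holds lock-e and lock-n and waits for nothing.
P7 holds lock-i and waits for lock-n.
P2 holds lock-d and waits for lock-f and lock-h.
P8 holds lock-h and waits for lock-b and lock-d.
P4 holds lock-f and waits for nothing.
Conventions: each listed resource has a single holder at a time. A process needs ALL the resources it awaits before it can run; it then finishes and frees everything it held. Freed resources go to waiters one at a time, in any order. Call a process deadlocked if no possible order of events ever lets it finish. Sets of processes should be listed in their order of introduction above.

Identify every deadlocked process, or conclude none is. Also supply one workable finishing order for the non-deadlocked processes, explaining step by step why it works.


The deadlocked set is P2 and P8.
Key observation: the waits loop around P2 -> P8 -> P2 with no way out; no other process is dragged down with it.
A valid finishing order for the others: P6, P0, P7, P4.
Step-by-step check:
  P6 waits on nothing -> runs at once and releases lock-b and lock-c
  P0 waits on nothing -> runs at once and releases lock-e and lock-n
  P7: everything it awaited (lock-n) is free; runs, freeing lock-i
  P4 waits on nothing -> runs at once and releases lock-f


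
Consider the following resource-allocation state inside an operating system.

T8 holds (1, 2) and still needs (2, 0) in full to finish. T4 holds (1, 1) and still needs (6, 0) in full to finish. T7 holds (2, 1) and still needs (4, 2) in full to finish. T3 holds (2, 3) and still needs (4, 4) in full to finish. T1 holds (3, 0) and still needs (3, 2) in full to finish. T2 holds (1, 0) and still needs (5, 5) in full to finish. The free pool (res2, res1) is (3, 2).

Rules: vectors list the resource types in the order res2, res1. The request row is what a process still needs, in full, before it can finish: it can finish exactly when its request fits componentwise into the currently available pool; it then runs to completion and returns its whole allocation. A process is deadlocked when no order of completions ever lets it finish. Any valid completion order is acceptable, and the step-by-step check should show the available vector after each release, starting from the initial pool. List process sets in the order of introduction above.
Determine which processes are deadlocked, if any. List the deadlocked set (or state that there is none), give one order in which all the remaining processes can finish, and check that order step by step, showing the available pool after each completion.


Nothing here is deadlocked.
Key observation: the pool covers T8 at once, and every later process fits after earlier releases.
One completion order for the rest: T8, T1, T3, T2, T4, T7. Step-by-step check:
  pool = (3, 2)
  T8 needs (2, 0) <= (3, 2) -> finishes; pool += (1, 2) = (4, 4)
  T1 needs (3, 2) <= (4, 4) -> finishes; pool += (3, 0) = (7, 4)
  T3 needs (4, 4) <= (7, 4) -> finishes; pool += (2, 3) = (9, 7)
  T2 needs (5, 5) <= (9, 7) -> finishes; pool += (1, 0) = (10, 7)
  T4 needs (6, 0) <= (10, 7) -> finishes; pool += (1, 1) = (11, 8)
  T7 needs (4, 2) <= (11, 8) -> finishes; pool += (2, 1) = (13, 9)


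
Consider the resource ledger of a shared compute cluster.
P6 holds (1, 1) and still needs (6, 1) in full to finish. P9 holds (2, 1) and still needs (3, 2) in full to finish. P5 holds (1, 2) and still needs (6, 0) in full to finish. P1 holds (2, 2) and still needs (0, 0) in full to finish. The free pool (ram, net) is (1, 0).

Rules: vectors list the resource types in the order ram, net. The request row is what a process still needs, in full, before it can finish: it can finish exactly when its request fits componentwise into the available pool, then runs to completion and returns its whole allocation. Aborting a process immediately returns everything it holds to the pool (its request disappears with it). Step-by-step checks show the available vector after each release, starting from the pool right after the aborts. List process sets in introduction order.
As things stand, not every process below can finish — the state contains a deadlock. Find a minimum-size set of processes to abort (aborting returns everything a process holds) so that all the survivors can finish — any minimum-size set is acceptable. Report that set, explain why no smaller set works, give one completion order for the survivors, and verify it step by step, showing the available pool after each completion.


The answer: abort P5.
Key observation: the returned (1, 2) from P5 is what brings P6 — unrunnable before, under any order — into play at step 3.
No smaller set exists: with zero aborts the deadlock remains.
The survivors complete as P1, P9, P6. Step-by-step check (starting from the post-abort pool):
  pool = (2, 2)
  run P1 (needs (0, 0), free (2, 2)); after release of (2, 2) the pool is (4, 4)
  run P9 (needs (3, 2), free (4, 4)); after release of (2, 1) the pool is (6, 5)
  run P6 (needs (6, 1), free (6, 5)); after release of (1, 1) the pool is (7, 6)


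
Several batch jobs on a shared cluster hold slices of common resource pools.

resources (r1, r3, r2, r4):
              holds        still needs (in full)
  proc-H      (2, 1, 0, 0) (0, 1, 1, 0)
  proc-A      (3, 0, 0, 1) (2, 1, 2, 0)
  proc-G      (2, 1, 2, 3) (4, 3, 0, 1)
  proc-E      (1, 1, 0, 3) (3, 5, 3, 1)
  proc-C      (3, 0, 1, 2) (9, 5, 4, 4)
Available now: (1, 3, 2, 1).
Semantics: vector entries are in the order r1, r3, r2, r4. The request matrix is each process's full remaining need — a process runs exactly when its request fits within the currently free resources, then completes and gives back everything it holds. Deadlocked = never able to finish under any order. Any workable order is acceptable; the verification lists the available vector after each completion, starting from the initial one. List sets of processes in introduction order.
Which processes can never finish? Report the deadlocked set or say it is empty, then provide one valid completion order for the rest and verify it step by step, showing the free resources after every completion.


No process is deadlocked.
Key observation: proc-H leads a chain of completions in which each release enables another process.
One completion order for the rest: proc-H, proc-A, proc-G, proc-E, proc-C. Step-by-step check:
  pool = (1, 3, 2, 1)
  run proc-H (needs (0, 1, 1, 0), free (1, 3, 2, 1)); after release of (2, 1, 0, 0) the pool is (3, 4, 2, 1)
  run proc-A (needs (2, 1, 2, 0), free (3, 4, 2, 1)); after release of (3, 0, 0, 1) the pool is (6, 4, 2, 2)
  run proc-G (needs (4, 3, 0, 1), free (6, 4, 2, 2)); after release of (2, 1, 2, 3) the pool is (8, 5, 4, 5)
  run proc-E (needs (3, 5, 3, 1), free (8, 5, 4, 5)); after release of (1, 1, 0, 3) the pool is (9, 6, 4, 8)
  run proc-C (needs (9, 5, 4, 4), free (9, 6, 4, 8)); after release of (3, 0, 1, 2) the pool is (12, 6, 5, 10)


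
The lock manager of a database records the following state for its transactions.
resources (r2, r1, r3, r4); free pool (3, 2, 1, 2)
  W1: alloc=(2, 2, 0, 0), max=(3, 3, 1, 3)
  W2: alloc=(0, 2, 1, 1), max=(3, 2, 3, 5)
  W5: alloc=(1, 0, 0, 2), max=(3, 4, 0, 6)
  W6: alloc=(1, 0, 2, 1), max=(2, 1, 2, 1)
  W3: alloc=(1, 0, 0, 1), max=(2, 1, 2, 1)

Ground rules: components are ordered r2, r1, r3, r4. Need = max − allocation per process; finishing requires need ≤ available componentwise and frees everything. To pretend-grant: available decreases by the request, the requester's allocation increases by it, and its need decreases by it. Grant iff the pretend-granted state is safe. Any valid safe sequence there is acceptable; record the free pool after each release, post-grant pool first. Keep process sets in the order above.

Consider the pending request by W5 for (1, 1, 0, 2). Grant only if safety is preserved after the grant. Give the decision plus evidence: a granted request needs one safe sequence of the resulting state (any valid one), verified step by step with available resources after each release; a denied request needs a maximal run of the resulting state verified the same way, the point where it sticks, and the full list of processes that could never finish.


DENY — the pretend-granted state is unsafe.
Key observation: after W6, W3 the pool peaks at (4, 1, 3, 2), and each blocked process is short somewhere: W1 on r4; W2 on r4; W5 on r1.
Pretend the grant happened; the run W6, W3 goes as far as possible. Step-by-step check:
  pool = (2, 1, 1, 0)
  W6 needs (1, 1, 0, 0) <= (2, 1, 1, 0) -> finishes; pool += (1, 0, 2, 1) = (3, 1, 3, 1)
  W3 needs (1, 1, 2, 0) <= (3, 1, 3, 1) -> finishes; pool += (1, 0, 0, 1) = (4, 1, 3, 2)
  W1 still needs (1, 1, 1, 3) but only (4, 1, 3, 2) is free — short on r4
  W2 still needs (3, 0, 2, 4) but only (4, 1, 3, 2) is free — short on r4
  W5 still needs (1, 3, 0, 2) but only (4, 1, 3, 2) is free — short on r1
Post-grant, the permanently blocked set is W1, W2 and W5.


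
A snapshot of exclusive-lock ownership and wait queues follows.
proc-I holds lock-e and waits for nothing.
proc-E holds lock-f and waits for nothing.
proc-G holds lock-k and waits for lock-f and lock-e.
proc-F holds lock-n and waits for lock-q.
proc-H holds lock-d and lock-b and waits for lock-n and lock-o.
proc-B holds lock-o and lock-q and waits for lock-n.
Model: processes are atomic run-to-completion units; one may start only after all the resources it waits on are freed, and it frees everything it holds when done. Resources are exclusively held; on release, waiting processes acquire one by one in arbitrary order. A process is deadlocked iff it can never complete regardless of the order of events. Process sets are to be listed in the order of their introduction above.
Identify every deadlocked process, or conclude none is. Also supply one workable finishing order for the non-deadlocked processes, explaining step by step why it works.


Deadlocked: proc-F, proc-H and proc-B.
Key observation: the knot is the closed ring of waits proc-F -> proc-B -> proc-F; proc-H waits into the deadlock from upstream.
A valid finishing order for the others: proc-I, proc-E, proc-G.
Walking it through:
  proc-I: no waits; runs immediately, freeing lock-e
  proc-E: no waits; runs immediately, freeing lock-f
  run proc-G (all its waits — lock-f and lock-e — are resolved); releases lock-k


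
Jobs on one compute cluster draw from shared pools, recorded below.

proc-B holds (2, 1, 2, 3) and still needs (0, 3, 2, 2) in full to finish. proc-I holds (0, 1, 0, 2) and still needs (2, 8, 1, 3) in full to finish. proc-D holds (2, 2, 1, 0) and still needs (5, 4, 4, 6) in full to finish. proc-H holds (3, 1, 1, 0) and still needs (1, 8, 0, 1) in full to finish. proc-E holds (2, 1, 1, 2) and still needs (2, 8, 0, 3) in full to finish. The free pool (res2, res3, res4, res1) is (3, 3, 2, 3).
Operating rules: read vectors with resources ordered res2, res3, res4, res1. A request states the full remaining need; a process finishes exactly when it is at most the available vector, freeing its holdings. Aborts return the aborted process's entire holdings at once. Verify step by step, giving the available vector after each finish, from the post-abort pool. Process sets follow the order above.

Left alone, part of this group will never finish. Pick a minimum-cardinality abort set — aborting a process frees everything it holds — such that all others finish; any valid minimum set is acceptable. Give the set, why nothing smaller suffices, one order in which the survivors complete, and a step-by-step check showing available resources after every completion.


Minimum abort set: proc-I and proc-E.
Key observation: the deadlocked proc-H becomes finishable only because proc-I and proc-E released (2, 2, 1, 4); it completes at step 3 below.
Why nothing smaller works — every single abort fails: proc-B alone leaves proc-I blocked (short on res3); proc-I alone leaves proc-H blocked (short on res3); proc-D alone leaves proc-I blocked (short on res3); proc-H alone leaves proc-I blocked (short on res3); proc-E alone leaves proc-I blocked (short on res3).
The survivors complete as proc-B, proc-D, proc-H. Step-by-step check (starting from the post-abort pool):
  pool = (5, 5, 3, 7)
  proc-B: need (0, 3, 2, 2) fits (5, 5, 3, 7); releases (2, 1, 2, 3), pool now (7, 6, 5, 10)
  proc-D: need (5, 4, 4, 6) fits (7, 6, 5, 10); releases (2, 2, 1, 0), pool now (9, 8, 6, 10)
  proc-H: need (1, 8, 0, 1) fits (9, 8, 6, 10); releases (3, 1, 1, 0), pool now (12, 9, 7, 10)


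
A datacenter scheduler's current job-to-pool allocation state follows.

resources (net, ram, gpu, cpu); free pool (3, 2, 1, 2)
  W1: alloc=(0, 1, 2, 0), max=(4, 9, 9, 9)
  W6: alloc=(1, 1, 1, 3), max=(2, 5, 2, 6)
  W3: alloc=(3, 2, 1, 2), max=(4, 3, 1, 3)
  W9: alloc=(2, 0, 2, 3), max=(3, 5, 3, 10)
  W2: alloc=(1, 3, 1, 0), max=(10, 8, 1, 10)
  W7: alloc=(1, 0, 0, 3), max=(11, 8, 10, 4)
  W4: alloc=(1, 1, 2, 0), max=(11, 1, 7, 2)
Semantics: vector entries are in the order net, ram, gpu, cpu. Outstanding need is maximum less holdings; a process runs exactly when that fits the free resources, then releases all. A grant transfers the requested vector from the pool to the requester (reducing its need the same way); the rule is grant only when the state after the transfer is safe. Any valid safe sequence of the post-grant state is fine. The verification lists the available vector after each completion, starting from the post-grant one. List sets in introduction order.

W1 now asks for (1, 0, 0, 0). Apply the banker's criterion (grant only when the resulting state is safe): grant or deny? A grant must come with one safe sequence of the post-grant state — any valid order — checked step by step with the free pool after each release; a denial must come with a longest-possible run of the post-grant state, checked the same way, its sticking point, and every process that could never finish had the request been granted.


DENY. Granting would leave the state unsafe.
Key observation: after W3, W6, W9 the pool peaks at (8, 5, 5, 10), and each blocked process is short somewhere: W1 on ram, gpu; W2 on net; W7 on net, ram, gpu; W4 on net.
Pretend the grant happened; the run W3, W6, W9 goes as far as possible. Check, step by step:
  pool = (2, 2, 1, 2)
  W3 needs (1, 1, 0, 1) <= (2, 2, 1, 2) -> finishes; pool += (3, 2, 1, 2) = (5, 4, 2, 4)
  W6 needs (1, 4, 1, 3) <= (5, 4, 2, 4) -> finishes; pool += (1, 1, 1, 3) = (6, 5, 3, 7)
  W9 needs (1, 5, 1, 7) <= (6, 5, 3, 7) -> finishes; pool += (2, 0, 2, 3) = (8, 5, 5, 10)
  W1 cannot run: need (3, 8, 7, 9) vs free (8, 5, 5, 10) (insufficient ram and gpu)
  W2 cannot run: need (9, 5, 0, 10) vs free (8, 5, 5, 10) (insufficient net)
  W7 cannot run: need (10, 8, 10, 1) vs free (8, 5, 5, 10) (insufficient net, ram and gpu)
  W4 cannot run: need (10, 0, 5, 2) vs free (8, 5, 5, 10) (insufficient net)
Processes that could never finish after the grant: W1, W2, W7 and W4.
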